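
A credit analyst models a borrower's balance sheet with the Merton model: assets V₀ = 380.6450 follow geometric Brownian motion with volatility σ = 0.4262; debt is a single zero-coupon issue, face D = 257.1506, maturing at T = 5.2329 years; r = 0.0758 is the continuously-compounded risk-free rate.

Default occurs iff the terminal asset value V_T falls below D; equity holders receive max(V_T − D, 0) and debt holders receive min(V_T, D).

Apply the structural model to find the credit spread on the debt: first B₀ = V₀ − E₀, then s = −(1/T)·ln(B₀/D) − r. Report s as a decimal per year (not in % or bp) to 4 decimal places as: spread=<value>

Apply the equity-as-call identities (strike 257.1506, horizon 5.2329 years):
d₁ = [ln(V₀/D) + (r + σ²/2)T] / (σ√T)
   = [ln(380.6450/257.1506) + (0.0758 + 0.5·0.4262²)·5.2329] / (0.4262·√5.2329)
   = [0.392205 + 0.871923] / 0.974955 = 1.296601
d₂ = d₁ − σ√T = 1.296601 − 0.974955 = 0.321646
N(d₁) = 0.902616,  N(d₂) = 0.626139,  e^(−rT) = 0.672567
E₀ = V₀·N(d₁) − D·e^(−rT)·N(d₂)
   = 380.6450·0.902616 − 257.1506·0.672567·0.626139 = 235.284747
B₀ = V₀ − E₀ = 380.6450 − 235.284747 = 145.360253
spread = −(1/T)·ln(B₀/D) − r = −(1/5.2329)·ln(145.360253/257.1506) − 0.0758 = 0.03321159

spread=0.0332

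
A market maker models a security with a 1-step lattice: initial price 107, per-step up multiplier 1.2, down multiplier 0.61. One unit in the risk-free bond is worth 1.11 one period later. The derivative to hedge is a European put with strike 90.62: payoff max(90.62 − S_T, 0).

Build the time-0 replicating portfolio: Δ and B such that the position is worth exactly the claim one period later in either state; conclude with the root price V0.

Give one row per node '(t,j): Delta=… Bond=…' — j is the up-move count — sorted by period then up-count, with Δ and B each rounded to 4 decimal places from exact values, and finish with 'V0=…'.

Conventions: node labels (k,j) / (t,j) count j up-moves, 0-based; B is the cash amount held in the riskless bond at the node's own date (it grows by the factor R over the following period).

(0,0): Delta=-0.4016 Bond=46.4498
V0=3.4837

The replicating-portfolio and risk-neutral prices coincide; use p* = (1.11−0.61)/(1.2−0.61) = 0.8475 for the latter.
Payoffs at expiry: V(1,0)=25.3500, V(1,1)=0.0000
  t=0,j=0: stock 107.0000 → up 128.4000 (V=0.0000), down 65.2700 (V=25.3500). Price 3.4837; hedge Δ=-0.4016, bond B=46.4498.
Sanity check at the root: Δ(0,0)·S0 + B(0,0) reproduces V0 = 3.4837.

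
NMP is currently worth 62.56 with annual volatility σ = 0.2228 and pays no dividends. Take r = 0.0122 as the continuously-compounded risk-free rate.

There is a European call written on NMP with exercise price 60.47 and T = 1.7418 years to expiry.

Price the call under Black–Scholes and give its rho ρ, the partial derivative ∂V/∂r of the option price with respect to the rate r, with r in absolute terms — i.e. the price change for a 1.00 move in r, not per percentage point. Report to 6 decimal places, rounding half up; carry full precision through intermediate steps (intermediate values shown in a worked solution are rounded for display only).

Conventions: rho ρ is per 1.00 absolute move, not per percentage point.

price = 8.920854
ρ = 53.233951

σ√T = 0.2228·√1.7418 = 0.294045
d₁ = (ln(S/K) + (r+σ²/2)T) / (σ√T) = (ln(62.56/60.47) + (0.0122+0.2228²/2)·1.7418) / 0.294045 = (0.033979 + 0.064481) / 0.294045 = 0.334846
d₂ = d₁ − σ√T = 0.334846 − 0.294045 = 0.040801
e^{−rT} = 0.978974
N(d₁) = 0.631130,  N(d₂) = 0.516273
Call price V = S·N(d₁) − K·e^{−rT}·N(d₂) = 39.483462 − 30.562608 = 8.920854
ρ = K·T·e^{−rT}·N(d₂) = 53.233951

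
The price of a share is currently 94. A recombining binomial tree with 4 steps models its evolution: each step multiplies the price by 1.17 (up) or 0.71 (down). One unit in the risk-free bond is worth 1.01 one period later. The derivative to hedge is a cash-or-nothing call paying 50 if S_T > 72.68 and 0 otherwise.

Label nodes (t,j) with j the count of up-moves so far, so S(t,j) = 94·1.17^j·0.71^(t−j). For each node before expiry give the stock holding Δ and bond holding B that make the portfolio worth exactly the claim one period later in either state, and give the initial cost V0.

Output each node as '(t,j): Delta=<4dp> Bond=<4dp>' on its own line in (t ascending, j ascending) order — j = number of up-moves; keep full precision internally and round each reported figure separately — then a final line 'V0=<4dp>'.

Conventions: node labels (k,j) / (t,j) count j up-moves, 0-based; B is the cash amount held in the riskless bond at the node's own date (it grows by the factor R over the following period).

(0,0): Delta=0.4981 Bond=-19.5868
(1,0): Delta=0.6791 Bond=-31.8591
(1,1): Delta=0.4396 Bond=-13.3419
(2,0): Delta=0.0000 Bond=0.0000
(2,1): Delta=0.8988 Bond=-49.3391
(2,2): Delta=0.2909 Bond=5.6520
(3,0): Delta=0.0000 Bond=0.0000
(3,1): Delta=0.0000 Bond=0.0000
(3,2): Delta=1.1897 Bond=-76.4098
(3,3): Delta=0.0000 Bond=49.5050
V0=27.2361

No-arbitrage ⇒ martingale measure with p* = (R−d)/(u−d) = 0.6522.
Expiry values: V(4,0)=0.0000, V(4,1)=0.0000, V(4,2)=0.0000, V(4,3)=50.0000, V(4,4)=50.0000
  t=3,j=0: stock 33.6436 → up 39.3631 (V=0.0000), down 23.8870 (V=0.0000). Price 0.0000; hedge Δ=0.0000, bond B=0.0000.
  t=3,j=1: stock 55.4409 → up 64.8659 (V=0.0000), down 39.3631 (V=0.0000). Price 0.0000; hedge Δ=0.0000, bond B=0.0000.
  t=3,j=2: stock 91.3604 → up 106.8917 (V=50.0000), down 64.8659 (V=0.0000). Price 32.2858; hedge Δ=1.1897, bond B=-76.4098.
  t=3,j=3: stock 150.5516 → up 176.1454 (V=50.0000), down 106.8917 (V=50.0000). Price 49.5050; hedge Δ=0.0000, bond B=49.5050.
  t=2,j=0: stock 47.3854 → up 55.4409 (V=0.0000), down 33.6436 (V=0.0000). Price 0.0000; hedge Δ=0.0000, bond B=0.0000.
  t=2,j=1: stock 78.0858 → up 91.3604 (V=32.2858), down 55.4409 (V=0.0000). Price 20.8475; hedge Δ=0.8988, bond B=-49.3391.
  t=2,j=2: stock 128.6766 → up 150.5516 (V=49.5050), down 91.3604 (V=32.2858). Price 43.0848; hedge Δ=0.2909, bond B=5.6520.
  t=1,j=0: stock 66.7400 → up 78.0858 (V=20.8475), down 47.3854 (V=0.0000). Price 13.4616; hedge Δ=0.6791, bond B=-31.8591.
  t=1,j=1: stock 109.9800 → up 128.6766 (V=43.0848), down 78.0858 (V=20.8475). Price 35.0001; hedge Δ=0.4396, bond B=-13.3419.
  t=0,j=0: stock 94.0000 → up 109.9800 (V=35.0001), down 66.7400 (V=13.4616). Price 27.2361; hedge Δ=0.4981, bond B=-19.5868.
As a check, the time-0 holding Δ(0,0)·S0 + B(0,0) comes to 27.2361 — exactly V0.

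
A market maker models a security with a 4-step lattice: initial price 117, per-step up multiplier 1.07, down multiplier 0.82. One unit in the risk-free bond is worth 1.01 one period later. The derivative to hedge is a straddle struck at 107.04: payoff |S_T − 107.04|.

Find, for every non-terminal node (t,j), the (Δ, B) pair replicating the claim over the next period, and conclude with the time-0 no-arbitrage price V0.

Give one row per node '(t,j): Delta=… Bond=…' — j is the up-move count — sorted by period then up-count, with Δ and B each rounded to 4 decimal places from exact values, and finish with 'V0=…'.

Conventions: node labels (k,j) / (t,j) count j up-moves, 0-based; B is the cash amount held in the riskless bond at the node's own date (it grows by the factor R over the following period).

(0,0): Delta=0.3334 Bond=-14.9487
(1,0): Delta=-0.5047 Bond=65.3114
(1,1): Delta=0.5363 Bond=-40.4907
(2,0): Delta=-1.0000 Bond=104.9309
(2,1): Delta=-0.3848 Bond=53.6594
(2,2): Delta=0.7592 Bond=-70.7551
(3,0): Delta=-1.0000 Bond=105.9802
(3,1): Delta=-1.0000 Bond=105.9802
(3,2): Delta=-0.2359 Bond=37.8431
(3,3): Delta=1.0000 Bond=-105.9802
V0=24.0629

No-arbitrage ⇒ martingale measure with p* = (R−d)/(u−d) = 0.7600.
Payoffs at expiry: V(4,0)=54.1418, V(4,1)=38.0142, V(4,2)=16.9698, V(4,3)=10.4906, V(4,4)=46.3231
Node (3,0) S=64.5101: V=(p*·38.0142+(1−p*)·54.1418)/1.01=41.4701; Δ=(38.0142−54.1418)/(69.0258−52.8982)=-1.0000; B=V−Δ·S=105.9802
Node (3,1) S=84.1778: V=(p*·16.9698+(1−p*)·38.0142)/1.01=21.8024; Δ=(16.9698−38.0142)/(90.0702−69.0258)=-1.0000; B=V−Δ·S=105.9802
Node (3,2) S=109.8417: V=(p*·10.4906+(1−p*)·16.9698)/1.01=11.9264; Δ=(10.4906−16.9698)/(117.5306−90.0702)=-0.2359; B=V−Δ·S=37.8431
Node (3,3) S=143.3300: V=(p*·46.3231+(1−p*)·10.4906)/1.01=37.3498; Δ=(46.3231−10.4906)/(153.3631−117.5306)=1.0000; B=V−Δ·S=-105.9802
Node (2,0) S=78.6708: V=(p*·21.8024+(1−p*)·41.4701)/1.01=26.2601; Δ=(21.8024−41.4701)/(84.1778−64.5101)=-1.0000; B=V−Δ·S=104.9309
Node (2,1) S=102.6558: V=(p*·11.9264+(1−p*)·21.8024)/1.01=14.1551; Δ=(11.9264−21.8024)/(109.8417−84.1778)=-0.3848; B=V−Δ·S=53.6594
Node (2,2) S=133.9533: V=(p*·37.3498+(1−p*)·11.9264)/1.01=30.9388; Δ=(37.3498−11.9264)/(143.3300−109.8417)=0.7592; B=V−Δ·S=-70.7551
Node (1,0) S=95.9400: V=(p*·14.1551+(1−p*)·26.2601)/1.01=16.8914; Δ=(14.1551−26.2601)/(102.6558−78.6708)=-0.5047; B=V−Δ·S=65.3114
Node (1,1) S=125.1900: V=(p*·30.9388+(1−p*)·14.1551)/1.01=26.6443; Δ=(30.9388−14.1551)/(133.9533−102.6558)=0.5363; B=V−Δ·S=-40.4907
Node (0,0) S=117.0000: V=(p*·26.6443+(1−p*)·16.8914)/1.01=24.0629; Δ=(26.6443−16.8914)/(125.1900−95.9400)=0.3334; B=V−Δ·S=-14.9487
Sanity check at the root: Δ(0,0)·S0 + B(0,0) reproduces V0 = 24.0629.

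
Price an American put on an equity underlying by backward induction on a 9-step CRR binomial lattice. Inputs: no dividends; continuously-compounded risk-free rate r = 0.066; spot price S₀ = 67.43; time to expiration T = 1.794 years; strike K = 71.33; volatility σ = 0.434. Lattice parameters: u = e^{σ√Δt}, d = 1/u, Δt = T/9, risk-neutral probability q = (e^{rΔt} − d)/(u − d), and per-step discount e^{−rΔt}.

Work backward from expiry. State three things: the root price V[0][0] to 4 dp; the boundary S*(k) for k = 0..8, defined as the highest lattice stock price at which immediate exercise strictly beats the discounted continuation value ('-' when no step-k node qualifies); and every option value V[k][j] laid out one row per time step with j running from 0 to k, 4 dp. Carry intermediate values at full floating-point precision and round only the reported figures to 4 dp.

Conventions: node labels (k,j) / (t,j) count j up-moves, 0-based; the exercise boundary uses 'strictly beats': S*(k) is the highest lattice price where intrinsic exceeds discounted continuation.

price = 14.4077
boundary = - - - 37.7049 31.0632 37.7049 45.7667 37.7049 45.7667
tree:
14.4077
19.6749 9.2225
26.1150 13.3911 5.0593
33.6251 18.8738 7.9501 2.1359
40.2668 25.6969 12.1627 3.7056 0.5317
45.7386 33.6251 18.0014 6.3110 1.0475 0.0000
50.2466 40.2668 25.5633 10.4841 2.0636 0.0000 0.0000
53.9604 45.7386 33.6251 16.8150 4.0654 0.0000 0.0000 0.0000
57.0201 50.2466 40.2668 25.5633 8.0090 0.0000 0.0000 0.0000 0.0000
59.5408 53.9604 45.7386 33.6251 15.7778 0.0000 0.0000 0.0000 0.0000 0.0000

Δt=0.19933, u=1.21381, d=0.82385, q=0.48567, disc=e^(-rΔt)=0.98693
k=9 terminal: V=max(K-S,0) → 59.5408 53.9604 45.7386 33.6251 15.7778 0.0000 0.0000 0.0000 0.0000 0.0000
k=8: j=0 S=14.3099 intr=57.0201 cont=56.0878 V=57.0201[EX]; j=1 S=21.0834 intr=50.2466 cont=49.3143 V=50.2466[EX]; j=2 S=31.0632 intr=40.2668 cont=39.3346 V=40.2668[EX]; j=3 S=45.7667 intr=25.5633 cont=24.6311 V=25.5633[EX]; j=4 S=67.4300 intr=3.9000 cont=8.0090 V=8.0090[hold]; j=5 S=99.3475 intr=0.0000 cont=0.0000 V=0.0000[hold]; j=6 S=146.3729 intr=0.0000 cont=0.0000 V=0.0000[hold]; j=7 S=215.6575 intr=0.0000 cont=0.0000 V=0.0000[hold]; j=8 S=317.7375 intr=0.0000 cont=0.0000 V=0.0000[hold]  S*(8)=45.7667
k=7: j=0 S=17.3696 intr=53.9604 cont=53.0281 V=53.9604[EX]; j=1 S=25.5914 intr=45.7386 cont=44.8064 V=45.7386[EX]; j=2 S=37.7049 intr=33.6251 cont=32.6929 V=33.6251[EX]; j=3 S=55.5522 intr=15.7778 cont=16.8150 V=16.8150[hold]; j=4 S=81.8474 intr=0.0000 cont=4.0654 V=4.0654[hold]; j=5 S=120.5893 intr=0.0000 cont=0.0000 V=0.0000[hold]; j=6 S=177.6694 intr=0.0000 cont=0.0000 V=0.0000[hold]; j=7 S=261.7680 intr=0.0000 cont=0.0000 V=0.0000[hold]  S*(7)=37.7049
k=6: j=0 S=21.0834 intr=50.2466 cont=49.3143 V=50.2466[EX]; j=1 S=31.0632 intr=40.2668 cont=39.3346 V=40.2668[EX]; j=2 S=45.7667 intr=25.5633 cont=25.1282 V=25.5633[EX]; j=3 S=67.4300 intr=3.9000 cont=10.4841 V=10.4841[hold]; j=4 S=99.3475 intr=0.0000 cont=2.0636 V=2.0636[hold]; j=5 S=146.3729 intr=0.0000 cont=0.0000 V=0.0000[hold]; j=6 S=215.6575 intr=0.0000 cont=0.0000 V=0.0000[hold]  S*(6)=45.7667
k=5: j=0 S=25.5914 intr=45.7386 cont=44.8064 V=45.7386[EX]; j=1 S=37.7049 intr=33.6251 cont=32.6929 V=33.6251[EX]; j=2 S=55.5522 intr=15.7778 cont=18.0014 V=18.0014[hold]; j=3 S=81.8474 intr=0.0000 cont=6.3110 V=6.3110[hold]; j=4 S=120.5893 intr=0.0000 cont=1.0475 V=1.0475[hold]; j=5 S=177.6694 intr=0.0000 cont=0.0000 V=0.0000[hold]  S*(5)=37.7049
k=4: j=0 S=31.0632 intr=40.2668 cont=39.3346 V=40.2668[EX]; j=1 S=45.7667 intr=25.5633 cont=25.6969 V=25.6969[hold]; j=2 S=67.4300 intr=3.9000 cont=12.1627 V=12.1627[hold]; j=3 S=99.3475 intr=0.0000 cont=3.7056 V=3.7056[hold]; j=4 S=146.3729 intr=0.0000 cont=0.5317 V=0.5317[hold]  S*(4)=31.0632
k=3: j=0 S=37.7049 intr=33.6251 cont=32.7569 V=33.6251[EX]; j=1 S=55.5522 intr=15.7778 cont=18.8738 V=18.8738[hold]; j=2 S=81.8474 intr=0.0000 cont=7.9501 V=7.9501[hold]; j=3 S=120.5893 intr=0.0000 cont=2.1359 V=2.1359[hold]  S*(3)=37.7049
k=2: j=0 S=45.7667 intr=25.5633 cont=26.1150 V=26.1150[hold]; j=1 S=67.4300 intr=3.9000 cont=13.3911 V=13.3911[hold]; j=2 S=99.3475 intr=0.0000 cont=5.0593 V=5.0593[hold]  S*(2)=-
k=1: j=0 S=55.5522 intr=15.7778 cont=19.6749 V=19.6749[hold]; j=1 S=81.8474 intr=0.0000 cont=9.2225 V=9.2225[hold]  S*(1)=-
k=0: j=0 S=67.4300 intr=3.9000 cont=14.4077 V=14.4077[hold]  S*(0)=-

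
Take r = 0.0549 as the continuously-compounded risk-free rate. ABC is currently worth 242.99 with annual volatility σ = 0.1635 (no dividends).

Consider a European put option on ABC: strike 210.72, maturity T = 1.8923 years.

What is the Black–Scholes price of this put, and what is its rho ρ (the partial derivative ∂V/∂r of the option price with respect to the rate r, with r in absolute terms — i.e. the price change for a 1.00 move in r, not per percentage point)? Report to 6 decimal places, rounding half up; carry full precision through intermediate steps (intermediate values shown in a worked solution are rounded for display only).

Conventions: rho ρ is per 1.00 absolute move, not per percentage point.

σ√T = 0.1635·√1.8923 = 0.224912
d₁ = (ln(S/K) + (r+σ²/2)T) / (σ√T) = (ln(242.99/210.72) + (0.0549+0.1635²/2)·1.8923) / 0.224912 = (0.142490 + 0.129180) / 0.224912 = 1.207894
d₂ = d₁ − σ√T = 1.207894 − 0.224912 = 0.982982
e^{−rT} = 0.901327
N(−d₁) = 0.113544,  N(−d₂) = 0.162808
Put price V = K·e^{−rT}·N(−d₂) − S·N(−d₁) = 30.921742 − 27.590039 = 3.331703
ρ = −K·T·e^{−rT}·N(−d₂) = -58.513213

price = 3.331703
ρ = -58.513213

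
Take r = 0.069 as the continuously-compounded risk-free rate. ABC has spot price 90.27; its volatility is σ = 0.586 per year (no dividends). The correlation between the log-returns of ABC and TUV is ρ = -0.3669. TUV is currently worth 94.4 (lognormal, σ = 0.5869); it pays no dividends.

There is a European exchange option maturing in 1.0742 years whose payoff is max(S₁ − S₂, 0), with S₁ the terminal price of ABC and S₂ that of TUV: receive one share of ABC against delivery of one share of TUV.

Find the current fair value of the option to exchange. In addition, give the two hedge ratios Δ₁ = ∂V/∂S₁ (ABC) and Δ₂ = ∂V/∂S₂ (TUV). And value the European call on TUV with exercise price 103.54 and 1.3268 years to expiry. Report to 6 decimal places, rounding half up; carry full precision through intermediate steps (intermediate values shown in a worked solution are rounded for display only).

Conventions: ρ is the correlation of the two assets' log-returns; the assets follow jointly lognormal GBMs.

exchange price = 33.486445
Δ1 = 0.676515
Δ2 = -0.292188
price(TUV call K=103.54) = 24.952719

σ_eff = √(σ₁² + σ₂² − 2ρσ₁σ₂) = √(0.586² + 0.5869² − 2·-0.3669·0.586·0.5869) = 0.969649
d₁ = (ln(S₁/S₂) + (q₂ − q₁ + σ_eff²/2)T) / (σ_eff√T) = (ln(90.27/94.4) + (0.0 − 0.0 + 0.470109)·1.0742) / 1.004979 = 0.457975
d₂ = d₁ − σ_eff√T = 0.457975 − 1.004979 = -0.547004
N(d₁) = 0.676515,  N(d₂) = 0.292188
V = S₁·e^{−q₁T}·N(d₁) − S₂·e^{−q₂T}·N(d₂) = 61.068999 − 27.582554 = 33.486445
Δ₁ = e^{−q₁T}·N(d₁) = 0.676515;  Δ₂ = −e^{−q₂T}·N(d₂) = -0.292188
[vanilla: TUV call K=103.54]
σ√T = 0.5869·√1.3268 = 0.676031
d₁ = (ln(S/K) + (r+σ²/2)T) / (σ√T) = (ln(94.4/103.54) + (0.069+0.5869²/2)·1.3268) / 0.676031 = (-0.092417 + 0.320058) / 0.676031 = 0.336732
d₂ = d₁ − σ√T = 0.336732 − 0.676031 = -0.339299
e^{−rT} = 0.912516
N(d₁) = 0.631841,  N(d₂) = 0.367192
price = S·N(d₁) − K·e^{−rT}·N(d₂) = 59.645750 − 34.693031 = 24.952719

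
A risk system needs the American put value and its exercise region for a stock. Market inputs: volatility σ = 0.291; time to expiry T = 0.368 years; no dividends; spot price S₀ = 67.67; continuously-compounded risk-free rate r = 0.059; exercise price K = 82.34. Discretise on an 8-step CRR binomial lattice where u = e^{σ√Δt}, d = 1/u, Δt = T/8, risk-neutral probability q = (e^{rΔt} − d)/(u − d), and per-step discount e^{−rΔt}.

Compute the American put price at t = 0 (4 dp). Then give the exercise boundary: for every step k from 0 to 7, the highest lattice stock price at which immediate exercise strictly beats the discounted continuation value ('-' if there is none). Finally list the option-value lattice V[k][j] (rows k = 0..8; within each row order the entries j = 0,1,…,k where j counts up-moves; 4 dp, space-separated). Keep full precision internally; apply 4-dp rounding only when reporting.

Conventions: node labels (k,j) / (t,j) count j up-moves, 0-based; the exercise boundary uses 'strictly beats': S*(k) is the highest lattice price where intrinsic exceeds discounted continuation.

price = 14.8551
boundary = - 63.5756 59.7290 63.5756 67.6700 63.5756 67.6700 72.0280
tree:
14.8551
18.7644 11.1207
22.6110 14.7068 7.6816
26.2249 18.7644 10.8269 4.6541
29.6201 22.6110 14.6700 7.1355 2.2582
32.8099 26.2249 18.7644 10.5006 3.8905 0.6777
35.8067 29.6201 22.6110 14.6700 6.4891 1.3761 0.0000
38.6222 32.8099 26.2249 18.7644 10.3120 2.7941 0.0000 0.0000
41.2673 35.8067 29.6201 22.6110 14.6700 5.6733 0.0000 0.0000 0.0000

Δt=0.04600, u=1.06440, d=0.93950, q=0.50616, disc=e^(-rΔt)=0.99729
k=8 terminal: V=max(K-S,0) → 41.2673 35.8067 29.6201 22.6110 14.6700 5.6733 0.0000 0.0000 0.0000
k=7: j=0 S=43.7178 intr=38.6222 cont=38.3990 V=38.6222[EX]; j=1 S=49.5301 intr=32.8099 cont=32.5867 V=32.8099[EX]; j=2 S=56.1151 intr=26.2249 cont=26.0017 V=26.2249[EX]; j=3 S=63.5756 intr=18.7644 cont=18.5412 V=18.7644[EX]; j=4 S=72.0280 intr=10.3120 cont=10.0888 V=10.3120[EX]; j=5 S=81.6042 intr=0.7358 cont=2.7941 V=2.7941[hold]; j=6 S=92.4535 intr=0.0000 cont=0.0000 V=0.0000[hold]; j=7 S=104.7452 intr=0.0000 cont=0.0000 V=0.0000[hold]  S*(7)=72.0280
k=6: j=0 S=46.5333 intr=35.8067 cont=35.5836 V=35.8067[EX]; j=1 S=52.7199 intr=29.6201 cont=29.3969 V=29.6201[EX]; j=2 S=59.7290 intr=22.6110 cont=22.3878 V=22.6110[EX]; j=3 S=67.6700 intr=14.6700 cont=14.4468 V=14.6700[EX]; j=4 S=76.6667 intr=5.6733 cont=6.4891 V=6.4891[hold]; j=5 S=86.8596 intr=0.0000 cont=1.3761 V=1.3761[hold]; j=6 S=98.4076 intr=0.0000 cont=0.0000 V=0.0000[hold]  S*(6)=67.6700
k=5: j=0 S=49.5301 intr=32.8099 cont=32.5867 V=32.8099[EX]; j=1 S=56.1151 intr=26.2249 cont=26.0017 V=26.2249[EX]; j=2 S=63.5756 intr=18.7644 cont=18.5412 V=18.7644[EX]; j=3 S=72.0280 intr=10.3120 cont=10.5006 V=10.5006[hold]; j=4 S=81.6042 intr=0.7358 cont=3.8905 V=3.8905[hold]; j=5 S=92.4535 intr=0.0000 cont=0.6777 V=0.6777[hold]  S*(5)=63.5756
k=4: j=0 S=52.7199 intr=29.6201 cont=29.3969 V=29.6201[EX]; j=1 S=59.7290 intr=22.6110 cont=22.3878 V=22.6110[EX]; j=2 S=67.6700 intr=14.6700 cont=14.5421 V=14.6700[EX]; j=3 S=76.6667 intr=5.6733 cont=7.1355 V=7.1355[hold]; j=4 S=86.8596 intr=0.0000 cont=2.2582 V=2.2582[hold]  S*(4)=67.6700
k=3: j=0 S=56.1151 intr=26.2249 cont=26.0017 V=26.2249[EX]; j=1 S=63.5756 intr=18.7644 cont=18.5412 V=18.7644[EX]; j=2 S=72.0280 intr=10.3120 cont=10.8269 V=10.8269[hold]; j=3 S=81.6042 intr=0.7358 cont=4.6541 V=4.6541[hold]  S*(3)=63.5756
k=2: j=0 S=59.7290 intr=22.6110 cont=22.3878 V=22.6110[EX]; j=1 S=67.6700 intr=14.6700 cont=14.7068 V=14.7068[hold]; j=2 S=76.6667 intr=5.6733 cont=7.6816 V=7.6816[hold]  S*(2)=59.7290
k=1: j=0 S=63.5756 intr=18.7644 cont=18.5597 V=18.7644[EX]; j=1 S=72.0280 intr=10.3120 cont=11.1207 V=11.1207[hold]  S*(1)=63.5756
k=0: j=0 S=67.6700 intr=14.6700 cont=14.8551 V=14.8551[hold]  S*(0)=-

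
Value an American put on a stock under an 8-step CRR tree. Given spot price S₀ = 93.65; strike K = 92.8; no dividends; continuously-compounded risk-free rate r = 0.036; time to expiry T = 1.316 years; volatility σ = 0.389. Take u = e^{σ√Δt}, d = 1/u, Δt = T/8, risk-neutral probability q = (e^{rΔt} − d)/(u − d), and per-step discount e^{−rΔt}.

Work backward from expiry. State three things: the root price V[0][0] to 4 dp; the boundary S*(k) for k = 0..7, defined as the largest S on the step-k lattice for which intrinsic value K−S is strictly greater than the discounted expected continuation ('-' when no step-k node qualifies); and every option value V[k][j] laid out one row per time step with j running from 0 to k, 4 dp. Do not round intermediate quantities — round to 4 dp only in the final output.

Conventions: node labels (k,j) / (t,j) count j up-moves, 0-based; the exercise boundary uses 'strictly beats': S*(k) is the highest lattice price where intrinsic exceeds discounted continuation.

price = 13.7948
boundary = - - - 58.3375 49.8228 58.3375 68.3074 79.9812
tree:
13.7948
19.3703 7.9106
26.3293 12.0527 3.5103
34.4625 17.8228 5.9357 0.9197
42.9772 25.3832 9.8328 1.7770 0.0000
50.2492 34.4625 15.8375 3.4335 0.0000 0.0000
56.4597 42.9772 24.4926 6.6343 0.0000 0.0000 0.0000
61.7638 50.2492 34.4625 12.8188 0.0000 0.0000 0.0000 0.0000
66.2937 56.4597 42.9772 24.4926 0.0000 0.0000 0.0000 0.0000 0.0000

Δt=0.16450, u=1.17090, d=0.85404, q=0.47938, disc=e^(-rΔt)=0.99410
k=8 terminal: V=max(K-S,0) → 66.2937 56.4597 42.9772 24.4926 0.0000 0.0000 0.0000 0.0000 0.0000
k=7: j=0 S=31.0362 intr=61.7638 cont=61.2159 V=61.7638[EX]; j=1 S=42.5508 intr=50.2492 cont=49.7012 V=50.2492[EX]; j=2 S=58.3375 intr=34.4625 cont=33.9145 V=34.4625[EX]; j=3 S=79.9812 intr=12.8188 cont=12.6759 V=12.8188[EX]; j=4 S=109.6548 intr=0.0000 cont=0.0000 V=0.0000[hold]; j=5 S=150.3376 intr=0.0000 cont=0.0000 V=0.0000[hold]; j=6 S=206.1140 intr=0.0000 cont=0.0000 V=0.0000[hold]; j=7 S=282.5838 intr=0.0000 cont=0.0000 V=0.0000[hold]  S*(7)=79.9812
k=6: j=0 S=36.3403 intr=56.4597 cont=55.9118 V=56.4597[EX]; j=1 S=49.8228 intr=42.9772 cont=42.4293 V=42.9772[EX]; j=2 S=68.3074 intr=24.4926 cont=23.9446 V=24.4926[EX]; j=3 S=93.6500 intr=0.0000 cont=6.6343 V=6.6343[hold]; j=4 S=128.3949 intr=0.0000 cont=0.0000 V=0.0000[hold]; j=5 S=176.0303 intr=0.0000 cont=0.0000 V=0.0000[hold]; j=6 S=241.3389 intr=0.0000 cont=0.0000 V=0.0000[hold]  S*(6)=68.3074
k=5: j=0 S=42.5508 intr=50.2492 cont=49.7012 V=50.2492[EX]; j=1 S=58.3375 intr=34.4625 cont=33.9145 V=34.4625[EX]; j=2 S=79.9812 intr=12.8188 cont=15.8375 V=15.8375[hold]; j=3 S=109.6548 intr=0.0000 cont=3.4335 V=3.4335[hold]; j=4 S=150.3376 intr=0.0000 cont=0.0000 V=0.0000[hold]; j=5 S=206.1140 intr=0.0000 cont=0.0000 V=0.0000[hold]  S*(5)=58.3375
k=4: j=0 S=49.8228 intr=42.9772 cont=42.4293 V=42.9772[EX]; j=1 S=68.3074 intr=24.4926 cont=25.3832 V=25.3832[hold]; j=2 S=93.6500 intr=0.0000 cont=9.8328 V=9.8328[hold]; j=3 S=128.3949 intr=0.0000 cont=1.7770 V=1.7770[hold]; j=4 S=176.0303 intr=0.0000 cont=0.0000 V=0.0000[hold]  S*(4)=49.8228
k=3: j=0 S=58.3375 intr=34.4625 cont=34.3390 V=34.4625[EX]; j=1 S=79.9812 intr=12.8188 cont=17.8228 V=17.8228[hold]; j=2 S=109.6548 intr=0.0000 cont=5.9357 V=5.9357[hold]; j=3 S=150.3376 intr=0.0000 cont=0.9197 V=0.9197[hold]  S*(3)=58.3375
k=2: j=0 S=68.3074 intr=24.4926 cont=26.3293 V=26.3293[hold]; j=1 S=93.6500 intr=0.0000 cont=12.0527 V=12.0527[hold]; j=2 S=128.3949 intr=0.0000 cont=3.5103 V=3.5103[hold]  S*(2)=-
k=1: j=0 S=79.9812 intr=12.8188 cont=19.3703 V=19.3703[hold]; j=1 S=109.6548 intr=0.0000 cont=7.9106 V=7.9106[hold]  S*(1)=-
k=0: j=0 S=93.6500 intr=0.0000 cont=13.7948 V=13.7948[hold]  S*(0)=-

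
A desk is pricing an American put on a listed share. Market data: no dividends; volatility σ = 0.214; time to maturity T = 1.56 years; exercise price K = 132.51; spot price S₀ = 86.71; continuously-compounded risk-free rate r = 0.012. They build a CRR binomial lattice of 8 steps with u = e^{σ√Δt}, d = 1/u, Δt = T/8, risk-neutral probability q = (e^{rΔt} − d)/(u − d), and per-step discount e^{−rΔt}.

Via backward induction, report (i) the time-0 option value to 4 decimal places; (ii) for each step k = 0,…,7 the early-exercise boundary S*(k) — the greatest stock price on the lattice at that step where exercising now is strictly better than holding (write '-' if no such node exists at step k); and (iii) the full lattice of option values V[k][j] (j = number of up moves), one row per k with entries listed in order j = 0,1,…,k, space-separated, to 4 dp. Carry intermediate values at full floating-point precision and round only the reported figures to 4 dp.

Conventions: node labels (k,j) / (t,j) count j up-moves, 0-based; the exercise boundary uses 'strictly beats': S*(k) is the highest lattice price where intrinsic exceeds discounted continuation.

params: Δt=0.19500 u=1.09911 d=0.90983 q=0.48877 e^(-rΔt)=0.99766
t_8 payoffs: 91.7961 83.3259 73.0936 60.7326 45.8000 27.7608 5.9687 0.0000 0.0000
t_7: node(7,0) S=44.7491 payoff=87.7609 vs cont=87.4512 → 87.7609 [stop]  node(7,1) S=54.0587 payoff=78.4513 vs cont=78.1416 → 78.4513 [stop]  node(7,2) S=65.3051 payoff=67.2049 vs cont=66.8952 → 67.2049 [stop]  node(7,3) S=78.8912 payoff=53.6188 vs cont=53.3091 → 53.6188 [stop]  node(7,4) S=95.3037 payoff=37.2063 vs cont=36.8965 → 37.2063 [stop]  node(7,5) S=115.1308 payoff=17.3792 vs cont=17.0695 → 17.3792 [stop]  node(7,6) S=139.0827 payoff=0.0000 vs cont=3.0443 → 3.0443 [wait]  node(7,7) S=168.0175 payoff=0.0000 vs cont=0.0000 → 0.0000 [wait]  ⇒ S*(7)=115.1308
t_6: node(6,0) S=49.1841 payoff=83.3259 vs cont=83.0162 → 83.3259 [stop]  node(6,1) S=59.4164 payoff=73.0936 vs cont=72.7839 → 73.0936 [stop]  node(6,2) S=71.7774 payoff=60.7326 vs cont=60.4229 → 60.7326 [stop]  node(6,3) S=86.7100 payoff=45.8000 vs cont=45.4903 → 45.8000 [stop]  node(6,4) S=104.7492 payoff=27.7608 vs cont=27.4511 → 27.7608 [stop]  node(6,5) S=126.5413 payoff=5.9687 vs cont=10.3485 → 10.3485 [wait]  node(6,6) S=152.8670 payoff=0.0000 vs cont=1.5527 → 1.5527 [wait]  ⇒ S*(6)=104.7492
t_5: node(5,0) S=54.0587 payoff=78.4513 vs cont=78.1416 → 78.4513 [stop]  node(5,1) S=65.3051 payoff=67.2049 vs cont=66.8952 → 67.2049 [stop]  node(5,2) S=78.8912 payoff=53.6188 vs cont=53.3091 → 53.6188 [stop]  node(5,3) S=95.3037 payoff=37.2063 vs cont=36.8965 → 37.2063 [stop]  node(5,4) S=115.1308 payoff=17.3792 vs cont=19.2052 → 19.2052 [wait]  node(5,5) S=139.0827 payoff=0.0000 vs cont=6.0352 → 6.0352 [wait]  ⇒ S*(5)=95.3037
t_4: node(4,0) S=59.4164 payoff=73.0936 vs cont=72.7839 → 73.0936 [stop]  node(4,1) S=71.7774 payoff=60.7326 vs cont=60.4229 → 60.7326 [stop]  node(4,2) S=86.7100 payoff=45.8000 vs cont=45.4903 → 45.8000 [stop]  node(4,3) S=104.7492 payoff=27.7608 vs cont=28.3415 → 28.3415 [wait]  node(4,4) S=126.5413 payoff=5.9687 vs cont=12.7383 → 12.7383 [wait]  ⇒ S*(4)=86.7100
t_3: node(3,0) S=65.3051 payoff=67.2049 vs cont=66.8952 → 67.2049 [stop]  node(3,1) S=78.8912 payoff=53.6188 vs cont=53.3091 → 53.6188 [stop]  node(3,2) S=95.3037 payoff=37.2063 vs cont=37.1797 → 37.2063 [stop]  node(3,3) S=115.1308 payoff=17.3792 vs cont=20.6667 → 20.6667 [wait]  ⇒ S*(3)=95.3037
t_2: node(2,0) S=71.7774 payoff=60.7326 vs cont=60.4229 → 60.7326 [stop]  node(2,1) S=86.7100 payoff=45.8000 vs cont=45.4903 → 45.8000 [stop]  node(2,2) S=104.7492 payoff=27.7608 vs cont=29.0542 → 29.0542 [wait]  ⇒ S*(2)=86.7100
t_1: node(1,0) S=78.8912 payoff=53.6188 vs cont=53.3091 → 53.6188 [stop]  node(1,1) S=95.3037 payoff=37.2063 vs cont=37.5272 → 37.5272 [wait]  ⇒ S*(1)=78.8912
t_0: node(0,0) S=86.7100 payoff=45.8000 vs cont=45.6468 → 45.8000 [stop]  ⇒ S*(0)=86.7100

price = 45.8000
boundary = 86.7100 78.8912 86.7100 95.3037 86.7100 95.3037 104.7492 115.1308
tree:
45.8000
53.6188 37.5272
60.7326 45.8000 29.0542
67.2049 53.6188 37.2063 20.6667
73.0936 60.7326 45.8000 28.3415 12.7383
78.4513 67.2049 53.6188 37.2063 19.2052 6.0352
83.3259 73.0936 60.7326 45.8000 27.7608 10.3485 1.5527
87.7609 78.4513 67.2049 53.6188 37.2063 17.3792 3.0443 0.0000
91.7961 83.3259 73.0936 60.7326 45.8000 27.7608 5.9687 0.0000 0.0000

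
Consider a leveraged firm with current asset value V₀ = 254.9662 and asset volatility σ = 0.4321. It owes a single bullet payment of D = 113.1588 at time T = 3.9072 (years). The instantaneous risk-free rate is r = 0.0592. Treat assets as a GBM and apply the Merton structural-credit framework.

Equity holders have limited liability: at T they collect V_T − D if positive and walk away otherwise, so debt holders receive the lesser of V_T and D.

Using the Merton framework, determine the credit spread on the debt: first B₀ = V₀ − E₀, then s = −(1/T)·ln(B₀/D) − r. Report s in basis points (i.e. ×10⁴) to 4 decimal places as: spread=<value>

Work the structural quantities from V₀ = 254.9662 against face 113.1588:
d₁ = [ln(V₀/D) + (r + σ²/2)T] / (σ√T)
   = [ln(254.9662/113.1588) + (0.0592 + 0.5·0.4321²)·3.9072] / (0.4321·√3.9072)
   = [0.812339 + 0.596064] / 0.854116 = 1.648958
d₂ = d₁ − σ√T = 1.648958 − 0.854116 = 0.794842
N(d₁) = 0.950422,  N(d₂) = 0.786647,  e^(−rT) = 0.793496
E₀ = V₀·N(d₁) − D·e^(−rT)·N(d₂)
   = 254.9662·0.950422 − 113.1588·0.793496·0.786647 = 171.691538
B₀ = V₀ − E₀ = 254.9662 − 171.691538 = 83.274662
spread = −(1/T)·ln(B₀/D) − r = −(1/3.9072)·ln(83.274662/113.1588) − 0.0592 = 0.01928276
in basis points: 0.01928276 × 10⁴ = 192.8276 bp

spread=192.8276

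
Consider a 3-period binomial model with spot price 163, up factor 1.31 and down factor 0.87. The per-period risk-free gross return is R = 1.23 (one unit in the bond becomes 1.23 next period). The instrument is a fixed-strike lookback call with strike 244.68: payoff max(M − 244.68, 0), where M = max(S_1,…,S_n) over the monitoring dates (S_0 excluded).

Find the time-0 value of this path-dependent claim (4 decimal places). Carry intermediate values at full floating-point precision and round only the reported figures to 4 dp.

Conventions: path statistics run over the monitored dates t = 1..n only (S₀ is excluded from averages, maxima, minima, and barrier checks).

With p* = (R−d)/(u−d) = 0.8182, sum probability × payoff across the paths and divide by R^3.
Enumerate all 2^3 = 8 price paths (U = up ×1.31, D = down ×0.87); each path with k up-moves has probability p*^k·(1−p*)^(3−k).
DDD: M=141.8100, payoff=0.0000, prob=0.006011
UDD: M=213.5300, payoff=0.0000, prob=0.027047
DUD: M=185.7711, payoff=0.0000, prob=0.027047
UUD: M=279.7243, payoff=35.0443, prob=0.121713
DDU: M=161.6209, payoff=0.0000, prob=0.027047
UDU: M=243.3601, payoff=0.0000, prob=0.121713
DUU: M=243.3601, payoff=0.0000, prob=0.121713
UUU: M=366.4388, payoff=121.7588, prob=0.547708
Price = Σ prob·payoff / R^3 = 70.953693 / 1.860867 = 38.1294

price = 38.1294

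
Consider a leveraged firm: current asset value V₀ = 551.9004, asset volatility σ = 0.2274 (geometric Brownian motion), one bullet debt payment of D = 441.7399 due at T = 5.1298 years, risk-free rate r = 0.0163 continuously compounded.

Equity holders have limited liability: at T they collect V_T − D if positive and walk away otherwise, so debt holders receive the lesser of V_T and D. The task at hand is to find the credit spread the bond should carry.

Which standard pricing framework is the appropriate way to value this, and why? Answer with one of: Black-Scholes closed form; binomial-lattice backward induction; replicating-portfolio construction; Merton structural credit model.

Key observation: the asked-for credit quantity lives on the firm's capital structure — asset value, asset volatility, debt face 441.7399 — which is the structural model's domain.

framework: Merton structural credit model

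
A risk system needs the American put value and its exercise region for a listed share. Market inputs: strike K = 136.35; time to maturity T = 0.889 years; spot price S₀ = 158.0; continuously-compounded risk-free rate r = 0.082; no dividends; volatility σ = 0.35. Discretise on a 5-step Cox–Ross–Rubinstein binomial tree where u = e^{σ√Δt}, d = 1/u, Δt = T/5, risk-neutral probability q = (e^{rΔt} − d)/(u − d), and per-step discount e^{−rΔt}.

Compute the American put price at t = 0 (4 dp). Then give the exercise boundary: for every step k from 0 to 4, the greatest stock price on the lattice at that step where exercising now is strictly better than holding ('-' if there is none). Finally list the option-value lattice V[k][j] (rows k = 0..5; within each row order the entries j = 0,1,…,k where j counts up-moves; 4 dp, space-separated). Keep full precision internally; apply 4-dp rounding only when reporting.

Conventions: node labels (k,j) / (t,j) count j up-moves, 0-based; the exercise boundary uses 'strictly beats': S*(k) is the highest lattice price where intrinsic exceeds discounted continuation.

price = 7.0109
boundary = - - - 101.4787 117.6167
tree:
7.0109
12.4119 2.0792
21.2945 4.3265 0.0032
34.8713 9.0028 0.0067 0.0000
48.7951 18.7333 0.0139 0.0000 0.0000
60.8084 34.8713 0.0289 0.0000 0.0000 0.0000

params: Δt=0.17780 u=1.15903 d=0.86279 q=0.51275 e^(-rΔt)=0.98553
t_5 payoffs: 60.8084 34.8713 0.0289 0.0000 0.0000 0.0000
t_4: node(4,0) S=87.5549 payoff=48.7951 vs cont=46.8216 → 48.7951 [stop]  node(4,1) S=117.6167 payoff=18.7333 vs cont=16.7598 → 18.7333 [stop]  node(4,2) S=158.0000 payoff=0.0000 vs cont=0.0139 → 0.0139 [wait]  node(4,3) S=212.2488 payoff=0.0000 vs cont=0.0000 → 0.0000 [wait]  node(4,4) S=285.1239 payoff=0.0000 vs cont=0.0000 → 0.0000 [wait]  ⇒ S*(4)=117.6167
t_3: node(3,0) S=101.4787 payoff=34.8713 vs cont=32.8978 → 34.8713 [stop]  node(3,1) S=136.3211 payoff=0.0289 vs cont=9.0028 → 9.0028 [wait]  node(3,2) S=183.1265 payoff=0.0000 vs cont=0.0067 → 0.0067 [wait]  node(3,3) S=246.0025 payoff=0.0000 vs cont=0.0000 → 0.0000 [wait]  ⇒ S*(3)=101.4787
t_2: node(2,0) S=117.6167 payoff=18.7333 vs cont=21.2945 → 21.2945 [wait]  node(2,1) S=158.0000 payoff=0.0000 vs cont=4.3265 → 4.3265 [wait]  node(2,2) S=212.2488 payoff=0.0000 vs cont=0.0032 → 0.0032 [wait]  ⇒ S*(2)=-
t_1: node(1,0) S=136.3211 payoff=0.0289 vs cont=12.4119 → 12.4119 [wait]  node(1,1) S=183.1265 payoff=0.0000 vs cont=2.0792 → 2.0792 [wait]  ⇒ S*(1)=-
t_0: node(0,0) S=158.0000 payoff=0.0000 vs cont=7.0109 → 7.0109 [wait]  ⇒ S*(0)=-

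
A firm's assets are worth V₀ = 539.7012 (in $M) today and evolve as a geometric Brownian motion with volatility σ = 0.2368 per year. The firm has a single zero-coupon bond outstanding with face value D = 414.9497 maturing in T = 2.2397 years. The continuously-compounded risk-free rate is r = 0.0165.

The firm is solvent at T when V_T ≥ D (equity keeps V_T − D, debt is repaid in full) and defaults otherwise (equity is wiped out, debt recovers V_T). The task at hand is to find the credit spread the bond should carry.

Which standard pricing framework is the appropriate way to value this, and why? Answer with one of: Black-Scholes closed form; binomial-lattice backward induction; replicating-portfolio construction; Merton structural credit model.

framework: Merton structural credit model

Key observation: with the firm-asset dynamics (V₀ = 539.7012) and a single zero-coupon liability of face 414.9497 given, debt value, spread, and default probability all derive from the option view of the balance sheet.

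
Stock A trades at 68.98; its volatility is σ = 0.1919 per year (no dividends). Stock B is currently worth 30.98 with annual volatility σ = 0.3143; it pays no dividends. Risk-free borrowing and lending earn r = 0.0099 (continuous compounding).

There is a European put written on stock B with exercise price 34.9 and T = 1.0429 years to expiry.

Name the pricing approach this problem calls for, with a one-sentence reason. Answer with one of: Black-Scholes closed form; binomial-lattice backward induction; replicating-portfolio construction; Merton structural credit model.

Key observation: everything needed for the exact continuous-time valuation of the European put on stock B (strike 34.9) is given, and no feature rules the closed form out.

framework: Black-Scholes closed form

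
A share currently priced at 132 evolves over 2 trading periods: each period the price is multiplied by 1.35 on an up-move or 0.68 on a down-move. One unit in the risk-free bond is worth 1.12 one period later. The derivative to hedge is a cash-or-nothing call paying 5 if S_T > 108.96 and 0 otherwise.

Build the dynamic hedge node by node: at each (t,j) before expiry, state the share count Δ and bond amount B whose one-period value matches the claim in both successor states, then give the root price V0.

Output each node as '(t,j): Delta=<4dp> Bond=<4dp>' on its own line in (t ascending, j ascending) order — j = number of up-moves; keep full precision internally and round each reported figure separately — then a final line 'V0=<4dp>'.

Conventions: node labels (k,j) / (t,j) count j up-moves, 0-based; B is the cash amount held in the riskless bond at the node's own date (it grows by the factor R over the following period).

(0,0): Delta=0.0173 Bond=1.2289
(1,0): Delta=0.0831 Bond=-4.5309
(1,1): Delta=0.0000 Bond=4.4643
V0=3.5162

Arbitrage-free pricing uses the up-move probability p* = (R−d)/(u−d) = 0.6567, discounting each step at R = 1.12.
Terminal payoffs: V(2,0)=0.0000, V(2,1)=5.0000, V(2,2)=5.0000
Node (1,0) S=89.7600: V=(p*·5.0000+(1−p*)·0.0000)/1.12=2.9318; Δ=(5.0000−0.0000)/(121.1760−61.0368)=0.0831; B=V−Δ·S=-4.5309
Node (1,1) S=178.2000: V=(p*·5.0000+(1−p*)·5.0000)/1.12=4.4643; Δ=(5.0000−5.0000)/(240.5700−121.1760)=0.0000; B=V−Δ·S=4.4643
Node (0,0) S=132.0000: V=(p*·4.4643+(1−p*)·2.9318)/1.12=3.5162; Δ=(4.4643−2.9318)/(178.2000−89.7600)=0.0173; B=V−Δ·S=1.2289
Verification: the root portfolio costs Δ(0,0)·S0 + B(0,0) = 3.5162, matching V0.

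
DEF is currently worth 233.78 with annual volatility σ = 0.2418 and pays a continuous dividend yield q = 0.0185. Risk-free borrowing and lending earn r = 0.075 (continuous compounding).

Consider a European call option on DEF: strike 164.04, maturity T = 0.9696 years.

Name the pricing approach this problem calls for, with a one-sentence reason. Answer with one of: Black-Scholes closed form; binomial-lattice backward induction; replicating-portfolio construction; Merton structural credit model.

Key observation: a European-exercise option on DEF struck at 164.04 — a GBM underlying with constant parameters — admits an analytic price: the data contain no early exercise, no discrete tree, no debt structure.

framework: Black-Scholes closed form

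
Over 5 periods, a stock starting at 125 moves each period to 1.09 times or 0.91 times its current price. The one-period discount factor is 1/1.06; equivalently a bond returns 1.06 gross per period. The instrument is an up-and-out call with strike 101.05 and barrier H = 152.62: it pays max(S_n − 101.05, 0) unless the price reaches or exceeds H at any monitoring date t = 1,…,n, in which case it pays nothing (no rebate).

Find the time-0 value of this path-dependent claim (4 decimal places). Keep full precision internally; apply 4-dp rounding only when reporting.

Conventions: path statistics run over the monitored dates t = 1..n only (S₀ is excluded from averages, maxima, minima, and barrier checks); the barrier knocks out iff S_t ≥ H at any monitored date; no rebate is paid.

No-arbitrage gives p* = (R−d)/(u−d) = 0.8333: enumerate every path, weight its payoff by its p*-probability, and discount by R^5.
Enumerate all 2^5 = 32 price paths (U = up ×1.09, D = down ×0.91); each path with k up-moves has probability p*^k·(1−p*)^(5−k).
DDDDD: M=113.7500, payoff=0.0000, prob=0.000129
UDDDD: M=136.2500, payoff=0.0000, prob=0.000643
DUDDD: M=123.9875, payoff=0.0000, prob=0.000643
UUDDD: M=148.5125, payoff=10.8647, prob=0.003215
DDUDD: M=113.7500, payoff=0.0000, prob=0.000643
UDUDD: M=136.2500, payoff=10.8647, prob=0.003215
DUUDD: M=135.1464, payoff=10.8647, prob=0.003215
UUUDD: M=161.8786, payoff=0.0000, prob=0.016075
DDDUD: M=113.7500, payoff=0.0000, prob=0.000643
UDDUD: M=136.2500, payoff=10.8647, prob=0.003215
DUDUD: M=123.9875, payoff=10.8647, prob=0.003215
UUDUD: M=148.5125, payoff=33.0017, prob=0.016075
DDUUD: M=122.9832, payoff=10.8647, prob=0.003215
UDUUD: M=147.3095, payoff=33.0017, prob=0.016075
DUUUD: M=147.3095, payoff=33.0017, prob=0.016075
UUUUD: M=176.4477, payoff=0.0000, prob=0.080376
DDDDU: M=113.7500, payoff=0.0000, prob=0.000643
UDDDU: M=136.2500, payoff=10.8647, prob=0.003215
DUDDU: M=123.9875, payoff=10.8647, prob=0.003215
UUDDU: M=148.5125, payoff=33.0017, prob=0.016075
DDUDU: M=113.7500, payoff=10.8647, prob=0.003215
UDUDU: M=136.2500, payoff=33.0017, prob=0.016075
DUUDU: M=135.1464, payoff=33.0017, prob=0.016075
UUUDU: M=161.8786, payoff=0.0000, prob=0.080376
DDDUU: M=113.7500, payoff=10.8647, prob=0.003215
UDDUU: M=136.2500, payoff=33.0017, prob=0.016075
DUDUU: M=134.0517, payoff=33.0017, prob=0.016075
UUDUU: M=160.5674, payoff=0.0000, prob=0.080376
DDUUU: M=134.0517, payoff=33.0017, prob=0.016075
UDUUU: M=160.5674, payoff=0.0000, prob=0.080376
DUUUU: M=160.5674, payoff=0.0000, prob=0.080376
UUUUU: M=192.3280, payoff=0.0000, prob=0.401878
Price = Σ prob·payoff / R^5 = 5.123853 / 1.338226 = 3.8288

price = 3.8288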